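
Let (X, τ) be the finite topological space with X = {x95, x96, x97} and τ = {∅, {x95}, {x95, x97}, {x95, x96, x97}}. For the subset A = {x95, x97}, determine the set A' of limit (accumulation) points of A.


A' = {x96, x97}

For each x ∈ X, list the open sets U ∈ τ with x ∈ U, then check whether U ∩ (A ∖ {x}) ≠ ∅ for every such U.
  x = x95: open {x95} ∋ x has {x95} ∩ (A ∖ {x95}) = ∅, so x is NOT a limit point.
  x = x96: opens ∋ x are {x95, x96, x97}; each meets A ∖ {x96}, so x IS a limit point.
  x = x97: opens ∋ x are {x95, x97}, {x95, x96, x97}; each meets A ∖ {x97}, so x IS a limit point.
Collecting: A' = {x96, x97}.


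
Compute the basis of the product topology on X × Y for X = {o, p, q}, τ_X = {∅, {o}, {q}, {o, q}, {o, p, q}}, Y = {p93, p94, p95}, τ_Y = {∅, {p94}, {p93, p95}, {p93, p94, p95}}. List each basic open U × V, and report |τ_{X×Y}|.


Basis B = {∅ × ∅, {o} × {p94}, {q} × {p94}, {o} × {p93, p95}, {o, q} × {p94}, {q} × {p93, p95}, {o} × {p93, p94, p95}, {o, p, q} × {p94}, {q} × {p93, p94, p95}, {o, q} × {p93, p95}, {o, q} × {p93, p94, p95}, {o, p, q} × {p93, p95}, {o, p, q} × {p93, p94, p95}}; |τ_{X×Y}| = 25.

Enumerate products U × V with U ∈ τ_X, V ∈ τ_Y (deduplicated):
  ∅ × ∅ = {} (∅)
  {o} × {p94} = {(o,p94)}
  {q} × {p94} = {(q,p94)}
  {o} × {p93, p95} = {(o,p93), (o,p95)}
  {o, q} × {p94} = {(o,p94), (q,p94)}
  {q} × {p93, p95} = {(q,p93), (q,p95)}
  {o} × {p93, p94, p95} = {(o,p93), (o,p94), (o,p95)}
  {o, p, q} × {p94} = {(o,p94), (p,p94), (q,p94)}
  {q} × {p93, p94, p95} = {(q,p93), (q,p94), (q,p95)}
  {o, q} × {p93, p95} = {(o,p93), (o,p95), (q,p93), (q,p95)}
  {o, q} × {p93, p94, p95} = {(o,p93), (o,p94), (o,p95), (q,p93), (q,p94), (q,p95)}
  {o, p, q} × {p93, p95} = {(o,p93), (o,p95), (p,p93), (p,p95), (q,p93), (q,p95)}
  {o, p, q} × {p93, p94, p95} = {(o,p93), (o,p94), (o,p95), (p,p93), (p,p94), (p,p95), (q,p93), (q,p94), (q,p95)}
These 13 distinct sets form the basis B.
Close under arbitrary unions to get τ_{X×Y}; counting gives |τ_{X×Y}| = 25.


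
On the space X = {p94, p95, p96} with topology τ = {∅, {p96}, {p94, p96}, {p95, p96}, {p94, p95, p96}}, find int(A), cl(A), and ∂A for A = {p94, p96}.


int(A) = {p94, p96}, cl(A) = {p94, p95, p96}, ∂A = {p95}.

Closed sets in (X, τ) are complements of opens:
  closed(X, τ) = {∅, {p94}, {p95}, {p94, p95}, {p94, p95, p96}}.
int(A) = ⋃ {U ∈ τ : U ⊆ A}. Opens contained in A: ∅, {p96}, {p94, p96}.
Taking the union of these: int(A) = {p94, p96}.
cl(A) = ⋂ {C closed : A ⊆ C}. Closed sets containing A: {p94, p95, p96}.
Intersecting these: cl(A) = {p94, p95, p96}.
∂A = cl(A) ∖ int(A) = {p94, p95, p96} ∖ {p94, p96} = {p95}.


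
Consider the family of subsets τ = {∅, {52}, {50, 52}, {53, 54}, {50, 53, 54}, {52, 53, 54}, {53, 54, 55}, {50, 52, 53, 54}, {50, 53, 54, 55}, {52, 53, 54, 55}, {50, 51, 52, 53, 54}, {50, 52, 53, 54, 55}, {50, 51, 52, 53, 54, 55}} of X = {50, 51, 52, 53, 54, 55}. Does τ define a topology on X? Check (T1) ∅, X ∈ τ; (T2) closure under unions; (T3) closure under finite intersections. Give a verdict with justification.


τ is NOT a topology on X.

Axiom (T1): ∅ ∈ τ? Yes; X ∈ τ? Yes.
Axiom (T2/T3): check pairwise unions and intersections of members of τ.
Counterexample for (T3): {50, 52} ∩ {50, 53, 54} = {50} ∉ τ. Therefore τ is NOT a topology.


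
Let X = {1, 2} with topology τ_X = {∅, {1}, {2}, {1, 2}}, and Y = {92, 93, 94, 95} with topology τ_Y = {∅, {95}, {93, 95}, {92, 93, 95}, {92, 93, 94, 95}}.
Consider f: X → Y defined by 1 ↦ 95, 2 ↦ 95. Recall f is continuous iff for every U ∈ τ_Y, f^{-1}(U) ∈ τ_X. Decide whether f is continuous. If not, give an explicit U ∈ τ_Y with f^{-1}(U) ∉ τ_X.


f IS continuous.

Compute f^{-1}(U) for each U ∈ τ_Y:
  U = ∅: f^{-1}(U) = ∅ ∈ τ_X ✓.
  U = {95}: f^{-1}(U) = {1, 2} ∈ τ_X ✓.
  U = {93, 95}: f^{-1}(U) = {1, 2} ∈ τ_X ✓.
  U = {92, 93, 95}: f^{-1}(U) = {1, 2} ∈ τ_X ✓.
  U = {92, 93, 94, 95}: f^{-1}(U) = {1, 2} ∈ τ_X ✓.
Every preimage lies in τ_X, so f IS continuous.


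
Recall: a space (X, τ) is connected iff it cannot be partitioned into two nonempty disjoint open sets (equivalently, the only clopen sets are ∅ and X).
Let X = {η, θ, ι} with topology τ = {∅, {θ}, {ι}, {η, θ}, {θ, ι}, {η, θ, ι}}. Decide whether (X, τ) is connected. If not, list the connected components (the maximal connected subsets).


(X, τ) is disconnected; components = [{ι}, {η, θ}].

Find clopen sets (U ∈ τ with X ∖ U ∈ τ):
  U = ∅, X ∖ U = {η, θ, ι} — both open, so U is clopen.
  U = {ι}, X ∖ U = {η, θ} — both open, so U is clopen.
  U = {η, θ}, X ∖ U = {ι} — both open, so U is clopen.
  U = {η, θ, ι}, X ∖ U = ∅ — both open, so U is clopen.
Nontrivial clopen(s) exist: e.g. {η, θ}. So (X, τ) is disconnected.
Compute connected components by grouping points that agree on all clopens:
  component: {ι}
  component: {η, θ}


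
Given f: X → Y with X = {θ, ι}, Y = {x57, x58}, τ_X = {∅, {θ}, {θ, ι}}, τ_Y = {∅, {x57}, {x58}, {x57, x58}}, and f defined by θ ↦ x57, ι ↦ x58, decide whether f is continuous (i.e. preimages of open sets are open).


f is NOT continuous.

Compute f^{-1}(U) for each U ∈ τ_Y:
  U = ∅: f^{-1}(U) = ∅ ∈ τ_X ✓.
  U = {x57}: f^{-1}(U) = {θ} ∈ τ_X ✓.
  U = {x58}: f^{-1}(U) = {ι} ∉ τ_X ✗.
  U = {x57, x58}: f^{-1}(U) = {θ, ι} ∈ τ_X ✓.
Found U = {x58} with f^{-1}(U) = {ι} not in τ_X. Therefore f is NOT continuous.


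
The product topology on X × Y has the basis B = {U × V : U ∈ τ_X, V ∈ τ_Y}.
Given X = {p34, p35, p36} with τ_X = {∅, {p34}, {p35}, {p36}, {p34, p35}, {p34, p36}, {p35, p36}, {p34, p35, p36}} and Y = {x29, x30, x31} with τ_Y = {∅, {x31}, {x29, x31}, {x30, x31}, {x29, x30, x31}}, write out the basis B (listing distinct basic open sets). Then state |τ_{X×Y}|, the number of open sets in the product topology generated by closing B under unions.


Basis B = {∅ × ∅, {p34} × {x31}, {p35} × {x31}, {p36} × {x31}, {p34} × {x29, x31}, {p34} × {x30, x31}, {p34, p35} × {x31}, {p34, p36} × {x31}, {p35} × {x29, x31}, {p35} × {x30, x31}, {p35, p36} × {x31}, {p36} × {x29, x31}, {p36} × {x30, x31}, {p34} × {x29, x30, x31}, {p34, p35, p36} × {x31}, {p35} × {x29, x30, x31}, {p36} × {x29, x30, x31}, {p34, p35} × {x29, x31}, {p34, p36} × {x29, x31}, {p34, p35} × {x30, x31}, {p34, p36} × {x30, x31}, {p35, p36} × {x29, x31}, {p35, p36} × {x30, x31}, {p34, p35} × {x29, x30, x31}, {p34, p36} × {x29, x30, x31}, {p34, p35, p36} × {x29, x31}, {p34, p35, p36} × {x30, x31}, {p35, p36} × {x29, x30, x31}, {p34, p35, p36} × {x29, x30, x31}}; |τ_{X×Y}| = 125.

Enumerate products U × V with U ∈ τ_X, V ∈ τ_Y (deduplicated):
  ∅ × ∅ = {} (∅)
  {p34} × {x31} = {(p34,x31)}
  {p35} × {x31} = {(p35,x31)}
  {p36} × {x31} = {(p36,x31)}
  {p34} × {x29, x31} = {(p34,x29), (p34,x31)}
  {p34} × {x30, x31} = {(p34,x30), (p34,x31)}
  {p34, p35} × {x31} = {(p34,x31), (p35,x31)}
  {p34, p36} × {x31} = {(p34,x31), (p36,x31)}
  {p35} × {x29, x31} = {(p35,x29), (p35,x31)}
  {p35} × {x30, x31} = {(p35,x30), (p35,x31)}
  {p35, p36} × {x31} = {(p35,x31), (p36,x31)}
  {p36} × {x29, x31} = {(p36,x29), (p36,x31)}
  {p36} × {x30, x31} = {(p36,x30), (p36,x31)}
  {p34} × {x29, x30, x31} = {(p34,x29), (p34,x30), (p34,x31)}
  {p34, p35, p36} × {x31} = {(p34,x31), (p35,x31), (p36,x31)}
  {p35} × {x29, x30, x31} = {(p35,x29), (p35,x30), (p35,x31)}
  {p36} × {x29, x30, x31} = {(p36,x29), (p36,x30), (p36,x31)}
  {p34, p35} × {x29, x31} = {(p34,x29), (p34,x31), (p35,x29), (p35,x31)}
  {p34, p36} × {x29, x31} = {(p34,x29), (p34,x31), (p36,x29), (p36,x31)}
  {p34, p35} × {x30, x31} = {(p34,x30), (p34,x31), (p35,x30), (p35,x31)}
  {p34, p36} × {x30, x31} = {(p34,x30), (p34,x31), (p36,x30), (p36,x31)}
  {p35, p36} × {x29, x31} = {(p35,x29), (p35,x31), (p36,x29), (p36,x31)}
  {p35, p36} × {x30, x31} = {(p35,x30), (p35,x31), (p36,x30), (p36,x31)}
  {p34, p35} × {x29, x30, x31} = {(p34,x29), (p34,x30), (p34,x31), (p35,x29), (p35,x30), (p35,x31)}
  {p34, p36} × {x29, x30, x31} = {(p34,x29), (p34,x30), (p34,x31), (p36,x29), (p36,x30), (p36,x31)}
  {p34, p35, p36} × {x29, x31} = {(p34,x29), (p34,x31), (p35,x29), (p35,x31), (p36,x29), (p36,x31)}
  {p34, p35, p36} × {x30, x31} = {(p34,x30), (p34,x31), (p35,x30), (p35,x31), (p36,x30), (p36,x31)}
  {p35, p36} × {x29, x30, x31} = {(p35,x29), (p35,x30), (p35,x31), (p36,x29), (p36,x30), (p36,x31)}
  {p34, p35, p36} × {x29, x30, x31} = {(p34,x29), (p34,x30), (p34,x31), (p35,x29), (p35,x30), (p35,x31), (p36,x29), (p36,x30), (p36,x31)}
These 29 distinct sets form the basis B.
Close under arbitrary unions to get τ_{X×Y}; counting gives |τ_{X×Y}| = 125.


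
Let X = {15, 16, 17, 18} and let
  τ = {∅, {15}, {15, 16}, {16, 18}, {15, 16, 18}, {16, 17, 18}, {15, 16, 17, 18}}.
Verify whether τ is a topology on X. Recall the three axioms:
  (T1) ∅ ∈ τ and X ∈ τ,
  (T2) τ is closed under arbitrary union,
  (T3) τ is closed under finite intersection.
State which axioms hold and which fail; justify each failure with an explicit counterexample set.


τ is NOT a topology on X.

Axiom (T1): ∅ ∈ τ? Yes; X ∈ τ? Yes.
Axiom (T2/T3): check pairwise unions and intersections of members of τ.
Counterexample for (T3): {15, 16} ∩ {16, 18} = {16} ∉ τ. Therefore τ is NOT a topology.


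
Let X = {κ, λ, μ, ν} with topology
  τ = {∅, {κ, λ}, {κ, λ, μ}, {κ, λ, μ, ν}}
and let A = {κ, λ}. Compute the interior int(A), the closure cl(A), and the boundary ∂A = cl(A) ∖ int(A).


int(A) = {κ, λ}, cl(A) = {κ, λ, μ, ν}, ∂A = {μ, ν}.

Closed sets in (X, τ) are complements of opens:
  closed(X, τ) = {∅, {ν}, {μ, ν}, {κ, λ, μ, ν}}.
int(A) = ⋃ {U ∈ τ : U ⊆ A}. Opens contained in A: ∅, {κ, λ}.
Taking the union of these: int(A) = {κ, λ}.
cl(A) = ⋂ {C closed : A ⊆ C}. Closed sets containing A: {κ, λ, μ, ν}.
Intersecting these: cl(A) = {κ, λ, μ, ν}.
∂A = cl(A) ∖ int(A) = {κ, λ, μ, ν} ∖ {κ, λ} = {μ, ν}.


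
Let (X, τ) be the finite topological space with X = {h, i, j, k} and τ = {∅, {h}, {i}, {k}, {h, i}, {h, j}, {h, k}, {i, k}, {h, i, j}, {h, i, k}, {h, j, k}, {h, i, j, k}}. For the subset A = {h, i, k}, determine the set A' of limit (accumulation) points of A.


A' = {j}

For each x ∈ X, list the open sets U ∈ τ with x ∈ U, then check whether U ∩ (A ∖ {x}) ≠ ∅ for every such U.
  x = h: open {h} ∋ x has {h} ∩ (A ∖ {h}) = ∅, so x is NOT a limit point.
  x = i: open {i} ∋ x has {i} ∩ (A ∖ {i}) = ∅, so x is NOT a limit point.
  x = j: opens ∋ x are {h, j}, {h, i, j}, {h, j, k}, {h, i, j, k}; each meets A ∖ {j}, so x IS a limit point.
  x = k: open {k} ∋ x has {k} ∩ (A ∖ {k}) = ∅, so x is NOT a limit point.
Collecting: A' = {j}.


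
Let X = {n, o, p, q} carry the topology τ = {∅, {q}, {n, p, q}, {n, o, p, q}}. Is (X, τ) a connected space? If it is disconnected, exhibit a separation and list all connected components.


(X, τ) is connected.

Find clopen sets (U ∈ τ with X ∖ U ∈ τ):
  U = ∅, X ∖ U = {n, o, p, q} — both open, so U is clopen.
  U = {n, o, p, q}, X ∖ U = ∅ — both open, so U is clopen.
Only trivial clopens (∅ and X) exist, so (X, τ) is connected.
Compute connected components by grouping points that agree on all clopens:
  component: {n, o, p, q}


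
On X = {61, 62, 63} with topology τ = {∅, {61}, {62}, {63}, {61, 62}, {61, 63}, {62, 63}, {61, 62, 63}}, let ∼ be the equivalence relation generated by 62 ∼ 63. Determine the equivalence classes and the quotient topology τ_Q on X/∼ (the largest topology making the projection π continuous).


X/∼ = {[61], [62=63]}; |τ_Q| = 4.

Equivalence classes: [61], [62=63].
Quotient map π: X → X/∼ sends 61 ↦ [61], 62 ↦ [62=63], 63 ↦ [62=63].
For each subset V ⊆ X/∼, compute π^{-1}(V) ⊆ X and check whether π^{-1}(V) ∈ τ. V is open in τ_Q iff π^{-1}(V) ∈ τ.
  V = {}: π^{-1}(V) = ∅ ∈ τ ✓.
  V = {[61]}: π^{-1}(V) = {61} ∈ τ ✓.
  V = {[62=63]}: π^{-1}(V) = {62, 63} ∈ τ ✓.
  V = {[61], [62=63]}: π^{-1}(V) = {61, 62, 63} ∈ τ ✓.
Open sets in the quotient: τ_Q = {{}, {[61]}, {[62=63]}, {[61], [62=63]}} (4 elements).


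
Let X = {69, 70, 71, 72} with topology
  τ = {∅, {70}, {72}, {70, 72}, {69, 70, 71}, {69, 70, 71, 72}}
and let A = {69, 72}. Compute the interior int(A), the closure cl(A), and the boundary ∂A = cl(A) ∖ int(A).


int(A) = {72}, cl(A) = {69, 71, 72}, ∂A = {69, 71}.

Closed sets in (X, τ) are complements of opens:
  closed(X, τ) = {∅, {72}, {69, 71}, {69, 70, 71}, {69, 71, 72}, {69, 70, 71, 72}}.
int(A) = ⋃ {U ∈ τ : U ⊆ A}. Opens contained in A: ∅, {72}.
Taking the union of these: int(A) = {72}.
cl(A) = ⋂ {C closed : A ⊆ C}. Closed sets containing A: {69, 71, 72}, {69, 70, 71, 72}.
Intersecting these: cl(A) = {69, 71, 72}.
∂A = cl(A) ∖ int(A) = {69, 71, 72} ∖ {72} = {69, 71}.


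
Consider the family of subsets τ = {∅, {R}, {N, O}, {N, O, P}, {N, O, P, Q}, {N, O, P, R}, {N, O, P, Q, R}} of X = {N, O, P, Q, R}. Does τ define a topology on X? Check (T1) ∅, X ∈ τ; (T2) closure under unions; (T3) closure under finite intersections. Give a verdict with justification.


τ is NOT a topology on X.

Axiom (T1): ∅ ∈ τ? Yes; X ∈ τ? Yes.
Axiom (T2/T3): check pairwise unions and intersections of members of τ.
Counterexample for (T2): {R} ∪ {N, O} = {N, O, R} ∉ τ. Therefore τ is NOT a topology.


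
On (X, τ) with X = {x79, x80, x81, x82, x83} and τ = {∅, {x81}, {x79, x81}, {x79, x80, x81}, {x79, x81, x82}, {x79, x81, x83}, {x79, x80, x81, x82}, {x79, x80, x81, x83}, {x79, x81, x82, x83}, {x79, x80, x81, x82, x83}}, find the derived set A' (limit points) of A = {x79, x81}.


A' = {x79, x80, x82, x83}

For each x ∈ X, list the open sets U ∈ τ with x ∈ U, then check whether U ∩ (A ∖ {x}) ≠ ∅ for every such U.
  x = x79: opens ∋ x are {x79, x81}, {x79, x80, x81}, {x79, x81, x82}, {x79, x81, x83}, {x79, x80, x81, x82}, {x79, x80, x81, x83}, {x79, x81, x82, x83}, {x79, x80, x81, x82, x83}; each meets A ∖ {x79}, so x IS a limit point.
  x = x80: opens ∋ x are {x79, x80, x81}, {x79, x80, x81, x82}, {x79, x80, x81, x83}, {x79, x80, x81, x82, x83}; each meets A ∖ {x80}, so x IS a limit point.
  x = x81: open {x81} ∋ x has {x81} ∩ (A ∖ {x81}) = ∅, so x is NOT a limit point.
  x = x82: opens ∋ x are {x79, x81, x82}, {x79, x80, x81, x82}, {x79, x81, x82, x83}, {x79, x80, x81, x82, x83}; each meets A ∖ {x82}, so x IS a limit point.
  x = x83: opens ∋ x are {x79, x81, x83}, {x79, x80, x81, x83}, {x79, x81, x82, x83}, {x79, x80, x81, x82, x83}; each meets A ∖ {x83}, so x IS a limit point.
Collecting: A' = {x79, x80, x82, x83}.


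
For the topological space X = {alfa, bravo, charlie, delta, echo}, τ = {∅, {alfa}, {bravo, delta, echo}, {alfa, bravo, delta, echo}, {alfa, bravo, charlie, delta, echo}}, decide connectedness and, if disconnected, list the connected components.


(X, τ) is connected.

Find clopen sets (U ∈ τ with X ∖ U ∈ τ):
  U = ∅, X ∖ U = {alfa, bravo, charlie, delta, echo} — both open, so U is clopen.
  U = {alfa, bravo, charlie, delta, echo}, X ∖ U = ∅ — both open, so U is clopen.
Only trivial clopens (∅ and X) exist, so (X, τ) is connected.
Compute connected components by grouping points that agree on all clopens:
  component: {alfa, bravo, charlie, delta, echo}


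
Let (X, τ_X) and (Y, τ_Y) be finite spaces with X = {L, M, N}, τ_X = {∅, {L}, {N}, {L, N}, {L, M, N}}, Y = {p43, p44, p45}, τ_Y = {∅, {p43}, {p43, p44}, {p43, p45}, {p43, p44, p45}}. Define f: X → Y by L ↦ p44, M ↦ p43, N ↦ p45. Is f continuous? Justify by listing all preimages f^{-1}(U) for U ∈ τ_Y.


f is NOT continuous.

Compute f^{-1}(U) for each U ∈ τ_Y:
  U = ∅: f^{-1}(U) = ∅ ∈ τ_X ✓.
  U = {p43}: f^{-1}(U) = {M} ∉ τ_X ✗.
  U = {p43, p44}: f^{-1}(U) = {L, M} ∉ τ_X ✗.
  U = {p43, p45}: f^{-1}(U) = {M, N} ∉ τ_X ✗.
  U = {p43, p44, p45}: f^{-1}(U) = {L, M, N} ∈ τ_X ✓.
Found U = {p43} with f^{-1}(U) = {M} not in τ_X. Therefore f is NOT continuous.


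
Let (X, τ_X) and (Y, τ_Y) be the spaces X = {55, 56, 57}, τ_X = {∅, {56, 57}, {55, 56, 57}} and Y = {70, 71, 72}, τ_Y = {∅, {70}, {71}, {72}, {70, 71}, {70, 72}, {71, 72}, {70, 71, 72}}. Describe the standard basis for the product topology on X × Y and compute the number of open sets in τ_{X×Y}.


Basis B = {∅ × ∅, {56, 57} × {70}, {56, 57} × {71}, {56, 57} × {72}, {55, 56, 57} × {70}, {55, 56, 57} × {71}, {55, 56, 57} × {72}, {56, 57} × {70, 71}, {56, 57} × {70, 72}, {56, 57} × {71, 72}, {55, 56, 57} × {70, 71}, {55, 56, 57} × {70, 72}, {55, 56, 57} × {71, 72}, {56, 57} × {70, 71, 72}, {55, 56, 57} × {70, 71, 72}}; |τ_{X×Y}| = 27.

Enumerate products U × V with U ∈ τ_X, V ∈ τ_Y (deduplicated):
  ∅ × ∅ = {} (∅)
  {56, 57} × {70} = {(56,70), (57,70)}
  {56, 57} × {71} = {(56,71), (57,71)}
  {56, 57} × {72} = {(56,72), (57,72)}
  {55, 56, 57} × {70} = {(55,70), (56,70), (57,70)}
  {55, 56, 57} × {71} = {(55,71), (56,71), (57,71)}
  {55, 56, 57} × {72} = {(55,72), (56,72), (57,72)}
  {56, 57} × {70, 71} = {(56,70), (56,71), (57,70), (57,71)}
  {56, 57} × {70, 72} = {(56,70), (56,72), (57,70), (57,72)}
  {56, 57} × {71, 72} = {(56,71), (56,72), (57,71), (57,72)}
  {55, 56, 57} × {70, 71} = {(55,70), (55,71), (56,70), (56,71), (57,70), (57,71)}
  {55, 56, 57} × {70, 72} = {(55,70), (55,72), (56,70), (56,72), (57,70), (57,72)}
  {55, 56, 57} × {71, 72} = {(55,71), (55,72), (56,71), (56,72), (57,71), (57,72)}
  {56, 57} × {70, 71, 72} = {(56,70), (56,71), (56,72), (57,70), (57,71), (57,72)}
  {55, 56, 57} × {70, 71, 72} = {(55,70), (55,71), (55,72), (56,70), (56,71), (56,72), (57,70), (57,71), (57,72)}
These 15 distinct sets form the basis B.
Close under arbitrary unions to get τ_{X×Y}; counting gives |τ_{X×Y}| = 27.


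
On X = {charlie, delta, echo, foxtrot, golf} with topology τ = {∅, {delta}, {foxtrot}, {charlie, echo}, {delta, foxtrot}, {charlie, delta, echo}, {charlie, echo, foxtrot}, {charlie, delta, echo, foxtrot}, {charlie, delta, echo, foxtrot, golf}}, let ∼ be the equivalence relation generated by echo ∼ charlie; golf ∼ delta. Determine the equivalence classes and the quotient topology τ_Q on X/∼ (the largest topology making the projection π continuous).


X/∼ = {[charlie=echo], [delta=golf], [foxtrot]}; |τ_Q| = 5.

Equivalence classes: [charlie=echo], [delta=golf], [foxtrot].
Quotient map π: X → X/∼ sends charlie ↦ [charlie=echo], delta ↦ [delta=golf], echo ↦ [charlie=echo], foxtrot ↦ [foxtrot], golf ↦ [delta=golf].
For each subset V ⊆ X/∼, compute π^{-1}(V) ⊆ X and check whether π^{-1}(V) ∈ τ. V is open in τ_Q iff π^{-1}(V) ∈ τ.
  V = {}: π^{-1}(V) = ∅ ∈ τ ✓.
  V = {[charlie=echo]}: π^{-1}(V) = {charlie, echo} ∈ τ ✓.
  V = {[delta=golf]}: π^{-1}(V) = {delta, golf} ∉ τ ✗.
  V = {[charlie=echo], [delta=golf]}: π^{-1}(V) = {charlie, delta, echo, golf} ∉ τ ✗.
  V = {[foxtrot]}: π^{-1}(V) = {foxtrot} ∈ τ ✓.
  V = {[charlie=echo], [foxtrot]}: π^{-1}(V) = {charlie, echo, foxtrot} ∈ τ ✓.
  V = {[delta=golf], [foxtrot]}: π^{-1}(V) = {delta, foxtrot, golf} ∉ τ ✗.
  V = {[charlie=echo], [delta=golf], [foxtrot]}: π^{-1}(V) = {charlie, delta, echo, foxtrot, golf} ∈ τ ✓.
Open sets in the quotient: τ_Q = {{}, {[charlie=echo]}, {[foxtrot]}, {[charlie=echo], [foxtrot]}, {[charlie=echo], [delta=golf], [foxtrot]}} (5 elements).


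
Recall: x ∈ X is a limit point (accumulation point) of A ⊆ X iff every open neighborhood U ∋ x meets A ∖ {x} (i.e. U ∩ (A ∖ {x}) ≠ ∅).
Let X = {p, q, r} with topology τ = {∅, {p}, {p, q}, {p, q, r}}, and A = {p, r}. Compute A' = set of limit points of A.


A' = {q, r}

For each x ∈ X, list the open sets U ∈ τ with x ∈ U, then check whether U ∩ (A ∖ {x}) ≠ ∅ for every such U.
  x = p: open {p} ∋ x has {p} ∩ (A ∖ {p}) = ∅, so x is NOT a limit point.
  x = q: opens ∋ x are {p, q}, {p, q, r}; each meets A ∖ {q}, so x IS a limit point.
  x = r: opens ∋ x are {p, q, r}; each meets A ∖ {r}, so x IS a limit point.
Collecting: A' = {q, r}.


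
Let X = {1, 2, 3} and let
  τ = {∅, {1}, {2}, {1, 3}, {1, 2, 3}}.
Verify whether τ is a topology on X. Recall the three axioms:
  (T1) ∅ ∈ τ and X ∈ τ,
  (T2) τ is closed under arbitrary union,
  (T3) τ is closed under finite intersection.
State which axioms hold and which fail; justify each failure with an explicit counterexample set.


τ is NOT a topology on X.

Axiom (T1): ∅ ∈ τ? Yes; X ∈ τ? Yes.
Axiom (T2/T3): check pairwise unions and intersections of members of τ.
Counterexample for (T2): {1} ∪ {2} = {1, 2} ∉ τ. Therefore τ is NOT a topology.


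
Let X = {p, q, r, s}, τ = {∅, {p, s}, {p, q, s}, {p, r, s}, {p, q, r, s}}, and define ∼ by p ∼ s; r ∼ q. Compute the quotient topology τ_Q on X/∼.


X/∼ = {[p=s], [q=r]}; |τ_Q| = 3.

Equivalence classes: [p=s], [q=r].
Quotient map π: X → X/∼ sends p ↦ [p=s], q ↦ [q=r], r ↦ [q=r], s ↦ [p=s].
For each subset V ⊆ X/∼, compute π^{-1}(V) ⊆ X and check whether π^{-1}(V) ∈ τ. V is open in τ_Q iff π^{-1}(V) ∈ τ.
  V = {}: π^{-1}(V) = ∅ ∈ τ ✓.
  V = {[p=s]}: π^{-1}(V) = {p, s} ∈ τ ✓.
  V = {[q=r]}: π^{-1}(V) = {q, r} ∉ τ ✗.
  V = {[p=s], [q=r]}: π^{-1}(V) = {p, q, r, s} ∈ τ ✓.
Open sets in the quotient: τ_Q = {{}, {[p=s]}, {[p=s], [q=r]}} (3 elements).


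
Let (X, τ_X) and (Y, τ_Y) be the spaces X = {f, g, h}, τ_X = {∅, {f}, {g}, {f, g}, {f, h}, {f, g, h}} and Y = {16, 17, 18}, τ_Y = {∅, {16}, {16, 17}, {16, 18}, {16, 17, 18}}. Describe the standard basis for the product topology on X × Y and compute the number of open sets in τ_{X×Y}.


Basis B = {∅ × ∅, {f} × {16}, {g} × {16}, {f} × {16, 17}, {f} × {16, 18}, {f, g} × {16}, {f, h} × {16}, {g} × {16, 17}, {g} × {16, 18}, {f} × {16, 17, 18}, {f, g, h} × {16}, {g} × {16, 17, 18}, {f, g} × {16, 17}, {f, h} × {16, 17}, {f, g} × {16, 18}, {f, h} × {16, 18}, {f, g} × {16, 17, 18}, {f, h} × {16, 17, 18}, {f, g, h} × {16, 17}, {f, g, h} × {16, 18}, {f, g, h} × {16, 17, 18}}; |τ_{X×Y}| = 70.

Enumerate products U × V with U ∈ τ_X, V ∈ τ_Y (deduplicated):
  ∅ × ∅ = {} (∅)
  {f} × {16} = {(f,16)}
  {g} × {16} = {(g,16)}
  {f} × {16, 17} = {(f,16), (f,17)}
  {f} × {16, 18} = {(f,16), (f,18)}
  {f, g} × {16} = {(f,16), (g,16)}
  {f, h} × {16} = {(f,16), (h,16)}
  {g} × {16, 17} = {(g,16), (g,17)}
  {g} × {16, 18} = {(g,16), (g,18)}
  {f} × {16, 17, 18} = {(f,16), (f,17), (f,18)}
  {f, g, h} × {16} = {(f,16), (g,16), (h,16)}
  {g} × {16, 17, 18} = {(g,16), (g,17), (g,18)}
  {f, g} × {16, 17} = {(f,16), (f,17), (g,16), (g,17)}
  {f, h} × {16, 17} = {(f,16), (f,17), (h,16), (h,17)}
  {f, g} × {16, 18} = {(f,16), (f,18), (g,16), (g,18)}
  {f, h} × {16, 18} = {(f,16), (f,18), (h,16), (h,18)}
  {f, g} × {16, 17, 18} = {(f,16), (f,17), (f,18), (g,16), (g,17), (g,18)}
  {f, h} × {16, 17, 18} = {(f,16), (f,17), (f,18), (h,16), (h,17), (h,18)}
  {f, g, h} × {16, 17} = {(f,16), (f,17), (g,16), (g,17), (h,16), (h,17)}
  {f, g, h} × {16, 18} = {(f,16), (f,18), (g,16), (g,18), (h,16), (h,18)}
  {f, g, h} × {16, 17, 18} = {(f,16), (f,17), (f,18), (g,16), (g,17), (g,18), (h,16), (h,17), (h,18)}
These 21 distinct sets form the basis B.
Close under arbitrary unions to get τ_{X×Y}; counting gives |τ_{X×Y}| = 70.


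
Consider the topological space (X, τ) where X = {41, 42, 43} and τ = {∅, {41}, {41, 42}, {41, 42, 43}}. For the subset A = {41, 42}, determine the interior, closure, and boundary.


int(A) = {41, 42}, cl(A) = {41, 42, 43}, ∂A = {43}.

Closed sets in (X, τ) are complements of opens:
  closed(X, τ) = {∅, {43}, {42, 43}, {41, 42, 43}}.
int(A) = ⋃ {U ∈ τ : U ⊆ A}. Opens contained in A: ∅, {41}, {41, 42}.
Taking the union of these: int(A) = {41, 42}.
cl(A) = ⋂ {C closed : A ⊆ C}. Closed sets containing A: {41, 42, 43}.
Intersecting these: cl(A) = {41, 42, 43}.
∂A = cl(A) ∖ int(A) = {41, 42, 43} ∖ {41, 42} = {43}.


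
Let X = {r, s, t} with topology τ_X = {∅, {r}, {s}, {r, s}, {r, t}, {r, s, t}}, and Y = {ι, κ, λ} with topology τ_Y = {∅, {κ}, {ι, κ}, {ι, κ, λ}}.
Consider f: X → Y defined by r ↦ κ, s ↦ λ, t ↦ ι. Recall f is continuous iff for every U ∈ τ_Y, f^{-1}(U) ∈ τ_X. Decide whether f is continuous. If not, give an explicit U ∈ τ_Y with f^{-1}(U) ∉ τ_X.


f IS continuous.

Compute f^{-1}(U) for each U ∈ τ_Y:
  U = ∅: f^{-1}(U) = ∅ ∈ τ_X ✓.
  U = {κ}: f^{-1}(U) = {r} ∈ τ_X ✓.
  U = {ι, κ}: f^{-1}(U) = {r, t} ∈ τ_X ✓.
  U = {ι, κ, λ}: f^{-1}(U) = {r, s, t} ∈ τ_X ✓.
Every preimage lies in τ_X, so f IS continuous.


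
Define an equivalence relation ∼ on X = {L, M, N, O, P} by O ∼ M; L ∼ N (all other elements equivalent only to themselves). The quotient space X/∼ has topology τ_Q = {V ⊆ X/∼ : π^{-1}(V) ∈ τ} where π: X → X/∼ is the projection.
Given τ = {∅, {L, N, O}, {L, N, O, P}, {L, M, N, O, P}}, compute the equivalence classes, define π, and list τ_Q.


X/∼ = {[L=N], [M=O], [P]}; |τ_Q| = 2.

Equivalence classes: [L=N], [M=O], [P].
Quotient map π: X → X/∼ sends L ↦ [L=N], M ↦ [M=O], N ↦ [L=N], O ↦ [M=O], P ↦ [P].
For each subset V ⊆ X/∼, compute π^{-1}(V) ⊆ X and check whether π^{-1}(V) ∈ τ. V is open in τ_Q iff π^{-1}(V) ∈ τ.
  V = {}: π^{-1}(V) = ∅ ∈ τ ✓.
  V = {[L=N]}: π^{-1}(V) = {L, N} ∉ τ ✗.
  V = {[M=O]}: π^{-1}(V) = {M, O} ∉ τ ✗.
  V = {[L=N], [M=O]}: π^{-1}(V) = {L, M, N, O} ∉ τ ✗.
  V = {[P]}: π^{-1}(V) = {P} ∉ τ ✗.
  V = {[L=N], [P]}: π^{-1}(V) = {L, N, P} ∉ τ ✗.
  V = {[M=O], [P]}: π^{-1}(V) = {M, O, P} ∉ τ ✗.
  V = {[L=N], [M=O], [P]}: π^{-1}(V) = {L, M, N, O, P} ∈ τ ✓.
Open sets in the quotient: τ_Q = {{}, {[L=N], [M=O], [P]}} (2 elements).


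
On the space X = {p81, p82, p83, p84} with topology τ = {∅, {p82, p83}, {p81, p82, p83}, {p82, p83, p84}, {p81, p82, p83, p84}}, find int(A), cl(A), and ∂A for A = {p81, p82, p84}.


int(A) = ∅, cl(A) = {p81, p82, p83, p84}, ∂A = {p81, p82, p83, p84}.

Closed sets in (X, τ) are complements of opens:
  closed(X, τ) = {∅, {p81}, {p84}, {p81, p84}, {p81, p82, p83, p84}}.
int(A) = ⋃ {U ∈ τ : U ⊆ A}. Opens contained in A: ∅.
Taking the union of these: int(A) = ∅.
cl(A) = ⋂ {C closed : A ⊆ C}. Closed sets containing A: {p81, p82, p83, p84}.
Intersecting these: cl(A) = {p81, p82, p83, p84}.
∂A = cl(A) ∖ int(A) = {p81, p82, p83, p84} ∖ ∅ = {p81, p82, p83, p84}.


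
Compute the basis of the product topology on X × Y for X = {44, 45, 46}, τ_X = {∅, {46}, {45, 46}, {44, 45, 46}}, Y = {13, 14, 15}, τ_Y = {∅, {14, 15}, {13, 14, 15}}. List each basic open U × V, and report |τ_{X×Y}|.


Basis B = {∅ × ∅, {46} × {14, 15}, {46} × {13, 14, 15}, {45, 46} × {14, 15}, {44, 45, 46} × {14, 15}, {45, 46} × {13, 14, 15}, {44, 45, 46} × {13, 14, 15}}; |τ_{X×Y}| = 10.

Enumerate products U × V with U ∈ τ_X, V ∈ τ_Y (deduplicated):
  ∅ × ∅ = {} (∅)
  {46} × {14, 15} = {(46,14), (46,15)}
  {46} × {13, 14, 15} = {(46,13), (46,14), (46,15)}
  {45, 46} × {14, 15} = {(45,14), (45,15), (46,14), (46,15)}
  {44, 45, 46} × {14, 15} = {(44,14), (44,15), (45,14), (45,15), (46,14), (46,15)}
  {45, 46} × {13, 14, 15} = {(45,13), (45,14), (45,15), (46,13), (46,14), (46,15)}
  {44, 45, 46} × {13, 14, 15} = {(44,13), (44,14), (44,15), (45,13), (45,14), (45,15), (46,13), (46,14), (46,15)}
These 7 distinct sets form the basis B.
Close under arbitrary unions to get τ_{X×Y}; counting gives |τ_{X×Y}| = 10.


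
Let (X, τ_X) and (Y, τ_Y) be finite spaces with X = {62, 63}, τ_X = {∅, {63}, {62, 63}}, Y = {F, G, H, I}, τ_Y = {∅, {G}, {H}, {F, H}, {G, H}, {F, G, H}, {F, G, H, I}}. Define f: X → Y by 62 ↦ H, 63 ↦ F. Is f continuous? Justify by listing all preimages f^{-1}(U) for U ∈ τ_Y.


f is NOT continuous.

Compute f^{-1}(U) for each U ∈ τ_Y:
  U = ∅: f^{-1}(U) = ∅ ∈ τ_X ✓.
  U = {G}: f^{-1}(U) = ∅ ∈ τ_X ✓.
  U = {H}: f^{-1}(U) = {62} ∉ τ_X ✗.
  U = {F, H}: f^{-1}(U) = {62, 63} ∈ τ_X ✓.
  U = {G, H}: f^{-1}(U) = {62} ∉ τ_X ✗.
  U = {F, G, H}: f^{-1}(U) = {62, 63} ∈ τ_X ✓.
  U = {F, G, H, I}: f^{-1}(U) = {62, 63} ∈ τ_X ✓.
Found U = {H} with f^{-1}(U) = {62} not in τ_X. Therefore f is NOT continuous.


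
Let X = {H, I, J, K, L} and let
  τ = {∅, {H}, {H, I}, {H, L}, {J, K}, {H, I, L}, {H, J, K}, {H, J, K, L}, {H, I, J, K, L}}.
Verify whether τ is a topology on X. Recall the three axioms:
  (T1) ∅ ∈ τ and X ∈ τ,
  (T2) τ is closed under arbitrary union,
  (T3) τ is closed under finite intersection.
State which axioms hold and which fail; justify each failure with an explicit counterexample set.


τ is NOT a topology on X.

Axiom (T1): ∅ ∈ τ? Yes; X ∈ τ? Yes.
Axiom (T2/T3): check pairwise unions and intersections of members of τ.
Counterexample for (T2): {H, I} ∪ {J, K} = {H, I, J, K} ∉ τ. Therefore τ is NOT a topology.


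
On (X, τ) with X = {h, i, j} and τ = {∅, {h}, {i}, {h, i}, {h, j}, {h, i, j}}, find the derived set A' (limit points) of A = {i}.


A' = ∅

For each x ∈ X, list the open sets U ∈ τ with x ∈ U, then check whether U ∩ (A ∖ {x}) ≠ ∅ for every such U.
  x = h: open {h} ∋ x has {h} ∩ (A ∖ {h}) = ∅, so x is NOT a limit point.
  x = i: open {i} ∋ x has {i} ∩ (A ∖ {i}) = ∅, so x is NOT a limit point.
  x = j: open {h, j} ∋ x has {h, j} ∩ (A ∖ {j}) = ∅, so x is NOT a limit point.
Collecting: A' = ∅.


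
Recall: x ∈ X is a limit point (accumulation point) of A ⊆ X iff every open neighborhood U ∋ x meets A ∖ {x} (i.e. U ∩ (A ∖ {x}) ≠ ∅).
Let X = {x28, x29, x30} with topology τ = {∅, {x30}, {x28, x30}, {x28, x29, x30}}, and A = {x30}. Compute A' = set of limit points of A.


A' = {x28, x29}

For each x ∈ X, list the open sets U ∈ τ with x ∈ U, then check whether U ∩ (A ∖ {x}) ≠ ∅ for every such U.
  x = x28: opens ∋ x are {x28, x30}, {x28, x29, x30}; each meets A ∖ {x28}, so x IS a limit point.
  x = x29: opens ∋ x are {x28, x29, x30}; each meets A ∖ {x29}, so x IS a limit point.
  x = x30: open {x30} ∋ x has {x30} ∩ (A ∖ {x30}) = ∅, so x is NOT a limit point.
Collecting: A' = {x28, x29}.


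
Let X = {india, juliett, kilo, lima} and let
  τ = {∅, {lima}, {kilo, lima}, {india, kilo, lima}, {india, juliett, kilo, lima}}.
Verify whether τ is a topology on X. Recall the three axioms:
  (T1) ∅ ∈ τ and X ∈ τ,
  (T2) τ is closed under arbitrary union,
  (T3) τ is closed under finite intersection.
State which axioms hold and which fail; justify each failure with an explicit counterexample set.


τ IS a topology on X.

Axiom (T1): ∅ ∈ τ? Yes; X ∈ τ? Yes.
Axiom (T2/T3): check pairwise unions and intersections of members of τ.
All pairwise intersections and unions checked — each lies in τ. Therefore τ satisfies (T1), (T2), (T3): it IS a topology on X.


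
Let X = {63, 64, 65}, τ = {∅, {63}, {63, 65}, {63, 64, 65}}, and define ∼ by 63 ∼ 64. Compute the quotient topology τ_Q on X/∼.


X/∼ = {[63=64], [65]}; |τ_Q| = 2.

Equivalence classes: [63=64], [65].
Quotient map π: X → X/∼ sends 63 ↦ [63=64], 64 ↦ [63=64], 65 ↦ [65].
For each subset V ⊆ X/∼, compute π^{-1}(V) ⊆ X and check whether π^{-1}(V) ∈ τ. V is open in τ_Q iff π^{-1}(V) ∈ τ.
  V = {}: π^{-1}(V) = ∅ ∈ τ ✓.
  V = {[63=64]}: π^{-1}(V) = {63, 64} ∉ τ ✗.
  V = {[65]}: π^{-1}(V) = {65} ∉ τ ✗.
  V = {[63=64], [65]}: π^{-1}(V) = {63, 64, 65} ∈ τ ✓.
Open sets in the quotient: τ_Q = {{}, {[63=64], [65]}} (2 elements).


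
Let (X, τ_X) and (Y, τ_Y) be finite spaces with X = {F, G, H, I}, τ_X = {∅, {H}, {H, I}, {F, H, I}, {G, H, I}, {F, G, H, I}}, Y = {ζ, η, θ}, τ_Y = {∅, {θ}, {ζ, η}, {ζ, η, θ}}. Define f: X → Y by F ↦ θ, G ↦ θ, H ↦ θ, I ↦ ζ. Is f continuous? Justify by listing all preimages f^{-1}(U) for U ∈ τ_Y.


f is NOT continuous.

Compute f^{-1}(U) for each U ∈ τ_Y:
  U = ∅: f^{-1}(U) = ∅ ∈ τ_X ✓.
  U = {θ}: f^{-1}(U) = {F, G, H} ∉ τ_X ✗.
  U = {ζ, η}: f^{-1}(U) = {I} ∉ τ_X ✗.
  U = {ζ, η, θ}: f^{-1}(U) = {F, G, H, I} ∈ τ_X ✓.
Found U = {θ} with f^{-1}(U) = {F, G, H} not in τ_X. Therefore f is NOT continuous.


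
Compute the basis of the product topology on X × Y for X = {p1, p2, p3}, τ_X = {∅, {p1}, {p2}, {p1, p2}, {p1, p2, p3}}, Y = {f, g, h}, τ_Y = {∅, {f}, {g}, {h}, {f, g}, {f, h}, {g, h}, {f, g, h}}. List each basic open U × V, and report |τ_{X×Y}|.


Basis B = {∅ × ∅, {p1} × {f}, {p1} × {g}, {p1} × {h}, {p2} × {f}, {p2} × {g}, {p2} × {h}, {p1} × {f, g}, {p1} × {f, h}, {p1, p2} × {f}, {p1} × {g, h}, {p1, p2} × {g}, {p1, p2} × {h}, {p2} × {f, g}, {p2} × {f, h}, {p2} × {g, h}, {p1} × {f, g, h}, {p1, p2, p3} × {f}, {p1, p2, p3} × {g}, {p1, p2, p3} × {h}, {p2} × {f, g, h}, {p1, p2} × {f, g}, {p1, p2} × {f, h}, {p1, p2} × {g, h}, {p1, p2} × {f, g, h}, {p1, p2, p3} × {f, g}, {p1, p2, p3} × {f, h}, {p1, p2, p3} × {g, h}, {p1, p2, p3} × {f, g, h}}; |τ_{X×Y}| = 125.

Enumerate products U × V with U ∈ τ_X, V ∈ τ_Y (deduplicated):
  ∅ × ∅ = {} (∅)
  {p1} × {f} = {(p1,f)}
  {p1} × {g} = {(p1,g)}
  {p1} × {h} = {(p1,h)}
  {p2} × {f} = {(p2,f)}
  {p2} × {g} = {(p2,g)}
  {p2} × {h} = {(p2,h)}
  {p1} × {f, g} = {(p1,f), (p1,g)}
  {p1} × {f, h} = {(p1,f), (p1,h)}
  {p1, p2} × {f} = {(p1,f), (p2,f)}
  {p1} × {g, h} = {(p1,g), (p1,h)}
  {p1, p2} × {g} = {(p1,g), (p2,g)}
  {p1, p2} × {h} = {(p1,h), (p2,h)}
  {p2} × {f, g} = {(p2,f), (p2,g)}
  {p2} × {f, h} = {(p2,f), (p2,h)}
  {p2} × {g, h} = {(p2,g), (p2,h)}
  {p1} × {f, g, h} = {(p1,f), (p1,g), (p1,h)}
  {p1, p2, p3} × {f} = {(p1,f), (p2,f), (p3,f)}
  {p1, p2, p3} × {g} = {(p1,g), (p2,g), (p3,g)}
  {p1, p2, p3} × {h} = {(p1,h), (p2,h), (p3,h)}
  {p2} × {f, g, h} = {(p2,f), (p2,g), (p2,h)}
  {p1, p2} × {f, g} = {(p1,f), (p1,g), (p2,f), (p2,g)}
  {p1, p2} × {f, h} = {(p1,f), (p1,h), (p2,f), (p2,h)}
  {p1, p2} × {g, h} = {(p1,g), (p1,h), (p2,g), (p2,h)}
  {p1, p2} × {f, g, h} = {(p1,f), (p1,g), (p1,h), (p2,f), (p2,g), (p2,h)}
  {p1, p2, p3} × {f, g} = {(p1,f), (p1,g), (p2,f), (p2,g), (p3,f), (p3,g)}
  {p1, p2, p3} × {f, h} = {(p1,f), (p1,h), (p2,f), (p2,h), (p3,f), (p3,h)}
  {p1, p2, p3} × {g, h} = {(p1,g), (p1,h), (p2,g), (p2,h), (p3,g), (p3,h)}
  {p1, p2, p3} × {f, g, h} = {(p1,f), (p1,g), (p1,h), (p2,f), (p2,g), (p2,h), (p3,f), (p3,g), (p3,h)}
These 29 distinct sets form the basis B.
Close under arbitrary unions to get τ_{X×Y}; counting gives |τ_{X×Y}| = 125.


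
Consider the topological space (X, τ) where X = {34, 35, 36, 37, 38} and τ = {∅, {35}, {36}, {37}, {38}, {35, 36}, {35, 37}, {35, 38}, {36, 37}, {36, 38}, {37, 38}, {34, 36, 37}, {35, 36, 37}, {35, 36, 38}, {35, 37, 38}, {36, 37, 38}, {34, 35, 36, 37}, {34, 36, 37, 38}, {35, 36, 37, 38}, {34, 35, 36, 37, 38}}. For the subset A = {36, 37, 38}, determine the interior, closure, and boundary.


int(A) = {36, 37, 38}, cl(A) = {34, 36, 37, 38}, ∂A = {34}.

Closed sets in (X, τ) are complements of opens:
  closed(X, τ) = {∅, {34}, {35}, {38}, {34, 35}, {34, 36}, {34, 37}, {34, 38}, {35, 38}, {34, 35, 36}, {34, 35, 37}, {34, 35, 38}, {34, 36, 37}, {34, 36, 38}, {34, 37, 38}, {34, 35, 36, 37}, {34, 35, 36, 38}, {34, 35, 37, 38}, {34, 36, 37, 38}, {34, 35, 36, 37, 38}}.
int(A) = ⋃ {U ∈ τ : U ⊆ A}. Opens contained in A: ∅, {36}, {37}, {38}, {36, 37}, {36, 38}, {37, 38}, {36, 37, 38}.
Taking the union of these: int(A) = {36, 37, 38}.
cl(A) = ⋂ {C closed : A ⊆ C}. Closed sets containing A: {34, 36, 37, 38}, {34, 35, 36, 37, 38}.
Intersecting these: cl(A) = {34, 36, 37, 38}.
∂A = cl(A) ∖ int(A) = {34, 36, 37, 38} ∖ {36, 37, 38} = {34}.


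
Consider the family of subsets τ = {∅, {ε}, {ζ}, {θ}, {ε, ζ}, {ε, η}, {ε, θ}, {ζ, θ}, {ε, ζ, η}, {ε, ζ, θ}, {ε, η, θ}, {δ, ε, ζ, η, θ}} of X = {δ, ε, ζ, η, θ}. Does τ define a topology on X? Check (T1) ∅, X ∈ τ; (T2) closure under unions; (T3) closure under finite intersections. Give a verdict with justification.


τ is NOT a topology on X.

Axiom (T1): ∅ ∈ τ? Yes; X ∈ τ? Yes.
Axiom (T2/T3): check pairwise unions and intersections of members of τ.
Counterexample for (T2): {ζ} ∪ {ε, η, θ} = {ε, ζ, η, θ} ∉ τ. Therefore τ is NOT a topology.


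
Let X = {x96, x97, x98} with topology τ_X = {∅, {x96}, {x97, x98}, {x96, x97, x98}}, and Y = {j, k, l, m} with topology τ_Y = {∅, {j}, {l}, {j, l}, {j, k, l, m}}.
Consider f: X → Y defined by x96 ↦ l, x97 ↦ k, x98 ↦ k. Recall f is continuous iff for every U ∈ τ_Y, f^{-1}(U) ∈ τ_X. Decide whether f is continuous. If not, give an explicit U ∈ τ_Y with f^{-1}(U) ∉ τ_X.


f IS continuous.

Compute f^{-1}(U) for each U ∈ τ_Y:
  U = ∅: f^{-1}(U) = ∅ ∈ τ_X ✓.
  U = {j}: f^{-1}(U) = ∅ ∈ τ_X ✓.
  U = {l}: f^{-1}(U) = {x96} ∈ τ_X ✓.
  U = {j, l}: f^{-1}(U) = {x96} ∈ τ_X ✓.
  U = {j, k, l, m}: f^{-1}(U) = {x96, x97, x98} ∈ τ_X ✓.
Every preimage lies in τ_X, so f IS continuous.


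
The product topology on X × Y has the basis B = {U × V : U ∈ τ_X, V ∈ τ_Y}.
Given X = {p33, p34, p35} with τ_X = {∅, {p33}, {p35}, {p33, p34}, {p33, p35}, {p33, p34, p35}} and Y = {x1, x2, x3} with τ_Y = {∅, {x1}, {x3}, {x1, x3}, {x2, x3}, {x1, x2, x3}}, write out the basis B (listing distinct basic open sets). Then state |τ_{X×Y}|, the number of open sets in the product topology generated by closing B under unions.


Basis B = {∅ × ∅, {p33} × {x1}, {p33} × {x3}, {p35} × {x1}, {p35} × {x3}, {p33} × {x1, x3}, {p33, p34} × {x1}, {p33, p35} × {x1}, {p33} × {x2, x3}, {p33, p34} × {x3}, {p33, p35} × {x3}, {p35} × {x1, x3}, {p35} × {x2, x3}, {p33} × {x1, x2, x3}, {p33, p34, p35} × {x1}, {p33, p34, p35} × {x3}, {p35} × {x1, x2, x3}, {p33, p34} × {x1, x3}, {p33, p35} × {x1, x3}, {p33, p34} × {x2, x3}, {p33, p35} × {x2, x3}, {p33, p34} × {x1, x2, x3}, {p33, p35} × {x1, x2, x3}, {p33, p34, p35} × {x1, x3}, {p33, p34, p35} × {x2, x3}, {p33, p34, p35} × {x1, x2, x3}}; |τ_{X×Y}| = 108.

Enumerate products U × V with U ∈ τ_X, V ∈ τ_Y (deduplicated):
  ∅ × ∅ = {} (∅)
  {p33} × {x1} = {(p33,x1)}
  {p33} × {x3} = {(p33,x3)}
  {p35} × {x1} = {(p35,x1)}
  {p35} × {x3} = {(p35,x3)}
  {p33} × {x1, x3} = {(p33,x1), (p33,x3)}
  {p33, p34} × {x1} = {(p33,x1), (p34,x1)}
  {p33, p35} × {x1} = {(p33,x1), (p35,x1)}
  {p33} × {x2, x3} = {(p33,x2), (p33,x3)}
  {p33, p34} × {x3} = {(p33,x3), (p34,x3)}
  {p33, p35} × {x3} = {(p33,x3), (p35,x3)}
  {p35} × {x1, x3} = {(p35,x1), (p35,x3)}
  {p35} × {x2, x3} = {(p35,x2), (p35,x3)}
  {p33} × {x1, x2, x3} = {(p33,x1), (p33,x2), (p33,x3)}
  {p33, p34, p35} × {x1} = {(p33,x1), (p34,x1), (p35,x1)}
  {p33, p34, p35} × {x3} = {(p33,x3), (p34,x3), (p35,x3)}
  {p35} × {x1, x2, x3} = {(p35,x1), (p35,x2), (p35,x3)}
  {p33, p34} × {x1, x3} = {(p33,x1), (p33,x3), (p34,x1), (p34,x3)}
  {p33, p35} × {x1, x3} = {(p33,x1), (p33,x3), (p35,x1), (p35,x3)}
  {p33, p34} × {x2, x3} = {(p33,x2), (p33,x3), (p34,x2), (p34,x3)}
  {p33, p35} × {x2, x3} = {(p33,x2), (p33,x3), (p35,x2), (p35,x3)}
  {p33, p34} × {x1, x2, x3} = {(p33,x1), (p33,x2), (p33,x3), (p34,x1), (p34,x2), (p34,x3)}
  {p33, p35} × {x1, x2, x3} = {(p33,x1), (p33,x2), (p33,x3), (p35,x1), (p35,x2), (p35,x3)}
  {p33, p34, p35} × {x1, x3} = {(p33,x1), (p33,x3), (p34,x1), (p34,x3), (p35,x1), (p35,x3)}
  {p33, p34, p35} × {x2, x3} = {(p33,x2), (p33,x3), (p34,x2), (p34,x3), (p35,x2), (p35,x3)}
  {p33, p34, p35} × {x1, x2, x3} = {(p33,x1), (p33,x2), (p33,x3), (p34,x1), (p34,x2), (p34,x3), (p35,x1), (p35,x2), (p35,x3)}
These 26 distinct sets form the basis B.
Close under arbitrary unions to get τ_{X×Y}; counting gives |τ_{X×Y}| = 108.
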